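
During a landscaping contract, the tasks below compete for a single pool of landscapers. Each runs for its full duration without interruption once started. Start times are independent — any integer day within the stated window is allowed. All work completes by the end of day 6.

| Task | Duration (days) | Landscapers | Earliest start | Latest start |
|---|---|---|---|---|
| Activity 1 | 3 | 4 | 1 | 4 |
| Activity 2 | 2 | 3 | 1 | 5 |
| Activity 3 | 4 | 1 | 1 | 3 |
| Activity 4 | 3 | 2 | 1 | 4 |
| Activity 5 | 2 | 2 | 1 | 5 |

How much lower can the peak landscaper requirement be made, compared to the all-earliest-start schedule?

Early-start peak: d1:12  d2:12  d3:7  d4:1  d5:0  d6:0 ⇒ 12.
Leveled (Activity 1@1, Activity 2@4, Activity 3@3, Activity 4@4, Activity 5@1): d1:6  d2:6  d3:5  d4:6  d5:6  d6:3 ⇒ 6.
Reduction 12 − 6 = 6.

6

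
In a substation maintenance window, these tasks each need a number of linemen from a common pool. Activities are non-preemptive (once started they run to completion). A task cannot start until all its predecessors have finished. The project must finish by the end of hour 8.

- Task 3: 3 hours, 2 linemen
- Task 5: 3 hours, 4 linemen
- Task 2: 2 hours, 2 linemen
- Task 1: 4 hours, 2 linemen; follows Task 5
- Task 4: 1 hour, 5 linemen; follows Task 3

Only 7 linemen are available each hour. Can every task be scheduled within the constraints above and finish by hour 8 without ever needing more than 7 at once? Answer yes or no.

yes

Schedule Task 3@1, Task 5@1, Task 2@4, Task 1@4, Task 4@8: h1:6  h2:6  h3:6  h4:4  h5:4  h6:2  h7:2  h8:5 — peak 6 ≤ 7.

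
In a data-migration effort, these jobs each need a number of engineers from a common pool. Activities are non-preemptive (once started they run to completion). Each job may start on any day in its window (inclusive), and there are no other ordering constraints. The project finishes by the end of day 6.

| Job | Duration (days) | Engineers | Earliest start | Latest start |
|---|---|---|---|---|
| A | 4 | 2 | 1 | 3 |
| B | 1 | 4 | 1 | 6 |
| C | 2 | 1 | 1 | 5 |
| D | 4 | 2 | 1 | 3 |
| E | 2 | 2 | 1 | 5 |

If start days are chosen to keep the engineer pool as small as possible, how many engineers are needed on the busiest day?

6

Early-start (A@1, B@1, C@1, D@1, E@1) gives peak 11: d1:11  d2:7  d3:4  d4:4  d5:0  d6:0.
Shift C→2, D→2, E→4.
Schedule A@1, B@1, C@2, D@2, E@4: d1:6  d2:5  d3:5  d4:6  d5:4  d6:0 — peak 6.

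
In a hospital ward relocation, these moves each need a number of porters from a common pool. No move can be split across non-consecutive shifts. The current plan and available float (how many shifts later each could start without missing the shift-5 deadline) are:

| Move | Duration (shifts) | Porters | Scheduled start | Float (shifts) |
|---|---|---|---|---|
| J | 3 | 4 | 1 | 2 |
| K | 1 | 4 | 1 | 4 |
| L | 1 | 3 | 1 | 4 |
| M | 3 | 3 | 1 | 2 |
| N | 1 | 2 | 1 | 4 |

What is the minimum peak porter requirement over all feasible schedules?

Early-start (J@1, K@1, L@1, M@1, N@1) gives peak 16: s1:16  s2:7  s3:7  s4:0  s5:0.
Shift K→4, M→2, N→5.
Schedule J@1, K@4, L@1, M@2, N@5: s1:7  s2:7  s3:7  s4:7  s5:2 — peak 7.

7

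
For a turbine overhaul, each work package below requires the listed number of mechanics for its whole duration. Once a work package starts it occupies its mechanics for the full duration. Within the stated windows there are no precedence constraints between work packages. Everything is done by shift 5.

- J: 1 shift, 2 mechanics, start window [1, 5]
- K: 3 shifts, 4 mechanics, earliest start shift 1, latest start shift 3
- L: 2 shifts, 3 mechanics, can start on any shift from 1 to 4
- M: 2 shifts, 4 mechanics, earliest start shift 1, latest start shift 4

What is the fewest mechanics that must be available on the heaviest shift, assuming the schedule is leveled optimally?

Early-start (J@1, K@1, L@1, M@1) gives peak 13: s1:13  s2:11  s3:4  s4:0  s5:0.
Shift L→2, M→4.
Schedule J@1, K@1, L@2, M@4: s1:6  s2:7  s3:7  s4:4  s5:4 — peak 7.

7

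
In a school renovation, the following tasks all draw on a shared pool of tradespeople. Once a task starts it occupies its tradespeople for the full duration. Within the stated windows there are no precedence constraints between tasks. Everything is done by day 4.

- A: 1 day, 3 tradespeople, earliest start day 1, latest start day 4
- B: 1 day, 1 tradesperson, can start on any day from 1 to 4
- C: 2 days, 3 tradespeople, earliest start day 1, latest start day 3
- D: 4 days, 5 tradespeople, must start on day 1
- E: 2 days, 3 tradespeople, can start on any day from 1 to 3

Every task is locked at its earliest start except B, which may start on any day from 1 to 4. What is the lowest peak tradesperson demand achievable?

B@1: d1:15  d2:11  d3:5  d4:5 → peak 15
B@2: d1:14  d2:12  d3:5  d4:5 → peak 14
B@3: d1:14  d2:11  d3:6  d4:5 → peak 14
B@4: d1:14  d2:11  d3:5  d4:6 → peak 14
Best is B@2, peak 14.

14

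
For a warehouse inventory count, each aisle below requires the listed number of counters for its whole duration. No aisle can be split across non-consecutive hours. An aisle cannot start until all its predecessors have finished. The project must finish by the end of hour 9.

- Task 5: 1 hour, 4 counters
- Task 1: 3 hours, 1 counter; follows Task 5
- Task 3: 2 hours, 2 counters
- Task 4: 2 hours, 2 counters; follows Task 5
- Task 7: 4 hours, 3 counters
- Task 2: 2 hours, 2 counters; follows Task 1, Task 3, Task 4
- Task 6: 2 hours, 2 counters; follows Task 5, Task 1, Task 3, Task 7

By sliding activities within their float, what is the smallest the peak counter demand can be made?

4

Early-start (Task 5@1, Task 1@2, Task 3@1, Task 4@2, Task 7@1, Task 2@5, Task 6@5) gives peak 9: h1:9  h2:8  h3:6  h4:4  h5:4  h6:4  h7:0  h8:0  h9:0.
Shift Task 3→6, Task 4→6, Task 7→2, Task 2→8, Task 6→8.
Schedule Task 5@1, Task 1@2, Task 3@6, Task 4@6, Task 7@2, Task 2@8, Task 6@8: h1:4  h2:4  h3:4  h4:4  h5:3  h6:4  h7:4  h8:4  h9:4 — peak 4.
Total counter-hours = 35 over 9 hours ⇒ peak ≥ ⌈35/9⌉ = 4, so 4 is optimal.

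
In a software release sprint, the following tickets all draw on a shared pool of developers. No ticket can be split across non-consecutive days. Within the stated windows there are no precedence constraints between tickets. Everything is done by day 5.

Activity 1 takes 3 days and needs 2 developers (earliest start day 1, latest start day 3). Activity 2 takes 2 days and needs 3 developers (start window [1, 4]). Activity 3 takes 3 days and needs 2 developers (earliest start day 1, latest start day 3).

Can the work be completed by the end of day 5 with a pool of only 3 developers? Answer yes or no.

no

Total developer-days = 18; over 5 days the average is 18/5 > 3, so some day must exceed 3.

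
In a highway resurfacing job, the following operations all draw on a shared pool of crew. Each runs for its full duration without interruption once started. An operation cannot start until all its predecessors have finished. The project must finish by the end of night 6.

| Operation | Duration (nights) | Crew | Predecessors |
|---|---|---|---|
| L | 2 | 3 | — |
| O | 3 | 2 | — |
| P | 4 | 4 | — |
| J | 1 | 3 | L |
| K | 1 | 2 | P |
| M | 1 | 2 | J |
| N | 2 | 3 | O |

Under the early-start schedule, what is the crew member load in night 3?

9

At early start, night 3 has: O, P, J.
Demand: 2 + 4 + 3 = 9.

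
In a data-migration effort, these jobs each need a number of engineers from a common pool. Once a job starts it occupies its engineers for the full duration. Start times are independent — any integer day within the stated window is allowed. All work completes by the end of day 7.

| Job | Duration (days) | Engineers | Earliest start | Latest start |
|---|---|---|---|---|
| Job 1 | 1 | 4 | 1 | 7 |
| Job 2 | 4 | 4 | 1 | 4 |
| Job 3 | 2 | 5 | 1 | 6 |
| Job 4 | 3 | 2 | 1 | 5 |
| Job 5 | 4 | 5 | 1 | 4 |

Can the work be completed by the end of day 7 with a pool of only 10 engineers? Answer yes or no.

yes

Schedule Job 1@1, Job 2@1, Job 3@2, Job 4@5, Job 5@4: d1:8  d2:9  d3:9  d4:9  d5:7  d6:7  d7:7 — peak 9 ≤ 10.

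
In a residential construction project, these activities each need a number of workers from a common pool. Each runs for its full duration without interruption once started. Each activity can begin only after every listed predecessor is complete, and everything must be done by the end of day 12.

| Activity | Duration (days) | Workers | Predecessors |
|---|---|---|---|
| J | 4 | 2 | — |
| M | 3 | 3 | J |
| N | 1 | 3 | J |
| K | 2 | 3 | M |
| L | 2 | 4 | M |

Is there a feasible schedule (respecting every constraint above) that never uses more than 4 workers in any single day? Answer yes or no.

yes

Schedule J@1, M@5, N@8, K@9, L@11: d1:2  d2:2  d3:2  d4:2  d5:3  d6:3  d7:3  d8:3  d9:3  d10:3  d11:4  d12:4 — peak 4 ≤ 4.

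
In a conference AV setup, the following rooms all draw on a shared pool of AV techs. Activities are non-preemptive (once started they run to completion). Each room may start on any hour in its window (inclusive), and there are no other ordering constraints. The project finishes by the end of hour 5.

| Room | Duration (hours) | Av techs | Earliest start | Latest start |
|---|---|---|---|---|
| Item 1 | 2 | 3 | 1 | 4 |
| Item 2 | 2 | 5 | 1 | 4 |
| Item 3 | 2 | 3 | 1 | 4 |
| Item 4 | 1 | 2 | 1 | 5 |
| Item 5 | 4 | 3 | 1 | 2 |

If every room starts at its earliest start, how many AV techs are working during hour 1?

At early start, hour 1 has: Item 1, Item 2, Item 3, Item 4, Item 5.
Demand: 3 + 5 + 3 + 2 + 3 = 16.

16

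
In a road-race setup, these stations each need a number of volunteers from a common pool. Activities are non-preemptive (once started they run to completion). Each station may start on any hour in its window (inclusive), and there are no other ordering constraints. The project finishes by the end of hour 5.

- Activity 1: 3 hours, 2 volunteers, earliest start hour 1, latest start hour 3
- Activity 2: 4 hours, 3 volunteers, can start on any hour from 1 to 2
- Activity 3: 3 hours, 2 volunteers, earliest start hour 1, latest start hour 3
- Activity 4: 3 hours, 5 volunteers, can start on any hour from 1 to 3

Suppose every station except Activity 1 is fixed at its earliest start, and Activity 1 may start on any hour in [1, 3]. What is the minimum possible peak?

12

Activity 1@1: h1:12  h2:12  h3:12  h4:3  h5:0 → peak 12
Activity 1@2: h1:10  h2:12  h3:12  h4:5  h5:0 → peak 12
Activity 1@3: h1:10  h2:10  h3:12  h4:5  h5:2 → peak 12
Best is Activity 1@1, peak 12.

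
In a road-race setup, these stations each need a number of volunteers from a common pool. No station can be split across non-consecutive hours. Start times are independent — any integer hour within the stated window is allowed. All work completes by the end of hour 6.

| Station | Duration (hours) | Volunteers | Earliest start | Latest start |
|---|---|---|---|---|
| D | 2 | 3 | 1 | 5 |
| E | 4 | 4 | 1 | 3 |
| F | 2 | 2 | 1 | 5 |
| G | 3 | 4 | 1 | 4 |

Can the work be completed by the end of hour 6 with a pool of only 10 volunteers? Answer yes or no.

yes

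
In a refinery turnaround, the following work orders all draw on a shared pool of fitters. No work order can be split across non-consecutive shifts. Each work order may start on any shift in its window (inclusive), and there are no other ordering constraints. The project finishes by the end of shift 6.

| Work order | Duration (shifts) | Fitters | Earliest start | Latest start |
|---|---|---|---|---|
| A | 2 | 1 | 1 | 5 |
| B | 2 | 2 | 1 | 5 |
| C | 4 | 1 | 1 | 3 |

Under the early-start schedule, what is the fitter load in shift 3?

1

At early start, shift 3 has: C.
Demand: 1 = 1.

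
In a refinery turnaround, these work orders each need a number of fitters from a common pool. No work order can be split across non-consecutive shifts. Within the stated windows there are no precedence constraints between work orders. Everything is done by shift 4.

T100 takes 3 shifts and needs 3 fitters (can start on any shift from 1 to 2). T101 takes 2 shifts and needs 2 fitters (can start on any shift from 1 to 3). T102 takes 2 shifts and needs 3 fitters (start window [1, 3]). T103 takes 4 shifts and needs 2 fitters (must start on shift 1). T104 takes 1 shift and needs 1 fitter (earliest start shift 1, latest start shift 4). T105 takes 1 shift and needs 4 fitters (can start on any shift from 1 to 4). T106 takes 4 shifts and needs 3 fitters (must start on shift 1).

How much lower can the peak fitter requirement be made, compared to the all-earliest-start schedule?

Early-start peak: s1:18  s2:13  s3:8  s4:5 ⇒ 18.
Leveled (T100@1, T101@3, T102@1, T103@1, T104@3, T105@4, T106@1): s1:11  s2:11  s3:11  s4:11 ⇒ 11.
Reduction 18 − 11 = 7.

7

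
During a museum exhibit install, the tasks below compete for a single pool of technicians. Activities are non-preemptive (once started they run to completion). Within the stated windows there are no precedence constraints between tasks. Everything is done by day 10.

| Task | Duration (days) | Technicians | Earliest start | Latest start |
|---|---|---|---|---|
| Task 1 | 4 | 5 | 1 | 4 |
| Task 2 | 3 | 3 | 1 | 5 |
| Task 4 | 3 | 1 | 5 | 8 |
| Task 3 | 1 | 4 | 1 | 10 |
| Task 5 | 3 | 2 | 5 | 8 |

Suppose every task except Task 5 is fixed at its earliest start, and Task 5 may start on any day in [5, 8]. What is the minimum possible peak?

12

Task 5@5: d1:12  d2:8  d3:8  d4:5  d5:3  d6:3  d7:3  d8:0  d9:0  d10:0 → peak 12
Task 5@6: d1:12  d2:8  d3:8  d4:5  d5:1  d6:3  d7:3  d8:2  d9:0  d10:0 → peak 12
Task 5@7: d1:12  d2:8  d3:8  d4:5  d5:1  d6:1  d7:3  d8:2  d9:2  d10:0 → peak 12
Task 5@8: d1:12  d2:8  d3:8  d4:5  d5:1  d6:1  d7:1  d8:2  d9:2  d10:2 → peak 12
Best is Task 5@5, peak 12.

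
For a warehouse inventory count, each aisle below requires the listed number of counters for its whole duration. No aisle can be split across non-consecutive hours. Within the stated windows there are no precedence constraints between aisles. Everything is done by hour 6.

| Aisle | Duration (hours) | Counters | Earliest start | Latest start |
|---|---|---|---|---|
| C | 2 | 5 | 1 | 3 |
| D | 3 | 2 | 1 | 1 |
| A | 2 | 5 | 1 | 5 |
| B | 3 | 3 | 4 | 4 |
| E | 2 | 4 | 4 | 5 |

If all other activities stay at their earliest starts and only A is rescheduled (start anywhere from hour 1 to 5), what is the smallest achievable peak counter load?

12

A@1: h1:12  h2:12  h3:2  h4:7  h5:7  h6:3 → peak 12
A@2: h1:7  h2:12  h3:7  h4:7  h5:7  h6:3 → peak 12
A@3: h1:7  h2:7  h3:7  h4:12  h5:7  h6:3 → peak 12
A@4: h1:7  h2:7  h3:2  h4:12  h5:12  h6:3 → peak 12
A@5: h1:7  h2:7  h3:2  h4:7  h5:12  h6:8 → peak 12
Best is A@1, peak 12.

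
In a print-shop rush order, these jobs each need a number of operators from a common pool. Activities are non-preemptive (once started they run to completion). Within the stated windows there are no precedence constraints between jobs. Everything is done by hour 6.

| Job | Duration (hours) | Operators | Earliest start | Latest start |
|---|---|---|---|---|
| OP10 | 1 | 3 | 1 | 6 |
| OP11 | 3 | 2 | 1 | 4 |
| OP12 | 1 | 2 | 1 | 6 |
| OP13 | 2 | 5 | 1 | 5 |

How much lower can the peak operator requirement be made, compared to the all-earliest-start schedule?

Early-start peak: h1:12  h2:7  h3:2  h4:0  h5:0  h6:0 ⇒ 12.
Leveled (OP10@1, OP11@1, OP12@2, OP13@4): h1:5  h2:4  h3:2  h4:5  h5:5  h6:0 ⇒ 5.
Reduction 12 − 5 = 7.

7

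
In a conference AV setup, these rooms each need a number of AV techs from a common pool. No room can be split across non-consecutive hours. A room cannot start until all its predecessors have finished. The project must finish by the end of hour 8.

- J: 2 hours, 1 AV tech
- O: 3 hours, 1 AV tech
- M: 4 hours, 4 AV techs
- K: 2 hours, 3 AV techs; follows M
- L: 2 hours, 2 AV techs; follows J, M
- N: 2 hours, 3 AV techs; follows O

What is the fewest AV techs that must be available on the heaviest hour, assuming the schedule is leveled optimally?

Early-start (J@1, O@1, M@1, K@5, L@5, N@4) gives peak 8: h1:6  h2:6  h3:5  h4:7  h5:8  h6:5  h7:0  h8:0.
Shift O→3, L→6, N→7.
Schedule J@1, O@3, M@1, K@5, L@6, N@7: h1:5  h2:5  h3:5  h4:5  h5:4  h6:5  h7:5  h8:3 — peak 5.
Total AV tech-hours = 37 over 8 hours ⇒ peak ≥ ⌈37/8⌉ = 5, so 5 is optimal.

5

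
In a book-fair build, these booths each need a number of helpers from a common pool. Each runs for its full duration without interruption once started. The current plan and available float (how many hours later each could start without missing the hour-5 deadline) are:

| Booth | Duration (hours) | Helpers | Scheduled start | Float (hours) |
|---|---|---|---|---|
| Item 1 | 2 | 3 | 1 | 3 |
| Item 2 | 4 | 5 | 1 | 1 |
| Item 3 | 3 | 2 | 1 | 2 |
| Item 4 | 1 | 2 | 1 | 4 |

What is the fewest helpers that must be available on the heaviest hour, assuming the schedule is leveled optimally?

8

Early-start (Item 1@1, Item 2@1, Item 3@1, Item 4@1) gives peak 12: h1:12  h2:10  h3:7  h4:5  h5:0.
Shift Item 3→3, Item 4→5.
Schedule Item 1@1, Item 2@1, Item 3@3, Item 4@5: h1:8  h2:8  h3:7  h4:7  h5:4 — peak 8.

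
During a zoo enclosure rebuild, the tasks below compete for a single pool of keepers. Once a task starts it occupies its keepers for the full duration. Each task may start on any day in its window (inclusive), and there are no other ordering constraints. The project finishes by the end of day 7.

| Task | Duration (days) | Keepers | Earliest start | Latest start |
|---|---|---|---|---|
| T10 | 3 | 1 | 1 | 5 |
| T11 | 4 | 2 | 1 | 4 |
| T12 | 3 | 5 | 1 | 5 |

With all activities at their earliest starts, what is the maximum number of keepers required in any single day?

Early-start schedule: T10@1, T11@1, T12@1.
Load per day: day 1: 8, day 2: 8, day 3: 8, day 4: 2, day 5: 0, day 6: 0, day 7: 0.
Peak is 8.

8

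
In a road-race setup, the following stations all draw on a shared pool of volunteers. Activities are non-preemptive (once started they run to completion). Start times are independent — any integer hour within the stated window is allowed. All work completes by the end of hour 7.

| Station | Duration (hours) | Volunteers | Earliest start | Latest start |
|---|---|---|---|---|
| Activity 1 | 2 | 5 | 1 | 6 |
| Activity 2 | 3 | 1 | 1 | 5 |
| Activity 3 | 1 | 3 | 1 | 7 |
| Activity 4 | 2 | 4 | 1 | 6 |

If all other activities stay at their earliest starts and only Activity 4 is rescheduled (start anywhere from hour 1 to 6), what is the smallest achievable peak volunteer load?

9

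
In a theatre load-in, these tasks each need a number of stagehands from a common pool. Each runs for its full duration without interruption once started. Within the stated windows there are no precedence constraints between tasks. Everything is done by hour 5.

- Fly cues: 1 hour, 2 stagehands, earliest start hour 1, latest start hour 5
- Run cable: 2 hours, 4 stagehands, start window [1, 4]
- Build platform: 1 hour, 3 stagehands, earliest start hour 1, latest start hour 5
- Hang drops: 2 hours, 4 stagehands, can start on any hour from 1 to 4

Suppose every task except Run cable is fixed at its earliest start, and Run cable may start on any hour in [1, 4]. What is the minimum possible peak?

Run cable@1: h1:13  h2:8  h3:0  h4:0  h5:0 → peak 13
Run cable@2: h1:9  h2:8  h3:4  h4:0  h5:0 → peak 9
Run cable@3: h1:9  h2:4  h3:4  h4:4  h5:0 → peak 9
Run cable@4: h1:9  h2:4  h3:0  h4:4  h5:4 → peak 9
Best is Run cable@2, peak 9.

9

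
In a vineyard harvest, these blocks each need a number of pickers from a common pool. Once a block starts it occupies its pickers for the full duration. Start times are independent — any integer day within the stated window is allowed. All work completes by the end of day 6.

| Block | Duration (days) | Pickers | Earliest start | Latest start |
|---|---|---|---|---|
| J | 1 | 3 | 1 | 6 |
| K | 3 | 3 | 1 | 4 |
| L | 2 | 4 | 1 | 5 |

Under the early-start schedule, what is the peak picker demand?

10

Early-start schedule: J@1, K@1, L@1.
Load per day: day 1: 10, day 2: 7, day 3: 3, day 4: 0, day 5: 0, day 6: 0.
Peak is 10.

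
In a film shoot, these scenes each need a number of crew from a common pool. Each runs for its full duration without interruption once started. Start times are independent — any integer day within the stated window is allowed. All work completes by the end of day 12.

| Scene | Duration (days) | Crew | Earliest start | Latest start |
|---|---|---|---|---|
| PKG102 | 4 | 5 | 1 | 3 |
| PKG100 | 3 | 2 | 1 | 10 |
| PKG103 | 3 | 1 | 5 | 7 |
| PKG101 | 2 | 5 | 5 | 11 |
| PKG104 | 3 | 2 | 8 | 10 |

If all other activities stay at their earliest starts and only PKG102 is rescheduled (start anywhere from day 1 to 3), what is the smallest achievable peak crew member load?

PKG102@1: d1:7  d2:7  d3:7  d4:5  d5:6  d6:6  d7:1  d8:2  d9:2  d10:2  d11:0  d12:0 → peak 7
PKG102@2: d1:2  d2:7  d3:7  d4:5  d5:11  d6:6  d7:1  d8:2  d9:2  d10:2  d11:0  d12:0 → peak 11
PKG102@3: d1:2  d2:2  d3:7  d4:5  d5:11  d6:11  d7:1  d8:2  d9:2  d10:2  d11:0  d12:0 → peak 11
Best is PKG102@1, peak 7.

7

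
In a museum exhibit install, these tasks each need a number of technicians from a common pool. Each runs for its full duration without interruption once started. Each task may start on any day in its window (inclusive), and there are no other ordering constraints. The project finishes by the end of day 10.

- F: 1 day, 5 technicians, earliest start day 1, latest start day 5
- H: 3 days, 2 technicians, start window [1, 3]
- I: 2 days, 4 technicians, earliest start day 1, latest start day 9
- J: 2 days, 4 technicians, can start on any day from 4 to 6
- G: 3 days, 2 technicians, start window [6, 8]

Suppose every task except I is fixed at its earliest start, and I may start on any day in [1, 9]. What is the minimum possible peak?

I@1: d1:11  d2:6  d3:2  d4:4  d5:4  d6:2  d7:2  d8:2  d9:0  d10:0 → peak 11
I@2: d1:7  d2:6  d3:6  d4:4  d5:4  d6:2  d7:2  d8:2  d9:0  d10:0 → peak 7
I@3: d1:7  d2:2  d3:6  d4:8  d5:4  d6:2  d7:2  d8:2  d9:0  d10:0 → peak 8
I@4: d1:7  d2:2  d3:2  d4:8  d5:8  d6:2  d7:2  d8:2  d9:0  d10:0 → peak 8
I@5: d1:7  d2:2  d3:2  d4:4  d5:8  d6:6  d7:2  d8:2  d9:0  d10:0 → peak 8
I@6: d1:7  d2:2  d3:2  d4:4  d5:4  d6:6  d7:6  d8:2  d9:0  d10:0 → peak 7
I@7: d1:7  d2:2  d3:2  d4:4  d5:4  d6:2  d7:6  d8:6  d9:0  d10:0 → peak 7
I@8: d1:7  d2:2  d3:2  d4:4  d5:4  d6:2  d7:2  d8:6  d9:4  d10:0 → peak 7
I@9: d1:7  d2:2  d3:2  d4:4  d5:4  d6:2  d7:2  d8:2  d9:4  d10:4 → peak 7
Best is I@2, peak 7.

7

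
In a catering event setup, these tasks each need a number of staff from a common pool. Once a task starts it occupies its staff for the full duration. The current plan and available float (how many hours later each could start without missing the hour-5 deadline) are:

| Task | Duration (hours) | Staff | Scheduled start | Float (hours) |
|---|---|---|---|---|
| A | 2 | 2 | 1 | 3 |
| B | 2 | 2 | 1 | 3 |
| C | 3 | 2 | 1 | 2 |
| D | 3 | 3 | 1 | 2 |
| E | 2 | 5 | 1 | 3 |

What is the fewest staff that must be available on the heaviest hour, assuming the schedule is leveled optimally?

Early-start (A@1, B@1, C@1, D@1, E@1) gives peak 14: h1:14  h2:14  h3:5  h4:0  h5:0.
Shift C→3, E→4.
Schedule A@1, B@1, C@3, D@1, E@4: h1:7  h2:7  h3:5  h4:7  h5:7 — peak 7.
Total staffer-hours = 33 over 5 hours ⇒ peak ≥ ⌈33/5⌉ = 7, so 7 is optimal.

7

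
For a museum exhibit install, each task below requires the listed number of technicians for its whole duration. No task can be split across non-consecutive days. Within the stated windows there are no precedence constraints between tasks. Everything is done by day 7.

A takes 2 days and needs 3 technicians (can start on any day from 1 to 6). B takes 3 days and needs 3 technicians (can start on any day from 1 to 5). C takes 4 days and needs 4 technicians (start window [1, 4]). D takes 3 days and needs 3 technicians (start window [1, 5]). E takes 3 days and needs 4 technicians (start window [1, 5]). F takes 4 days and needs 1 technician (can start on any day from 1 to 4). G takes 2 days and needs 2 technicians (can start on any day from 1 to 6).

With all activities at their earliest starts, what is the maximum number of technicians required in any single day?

Early-start schedule: A@1, B@1, C@1, D@1, E@1, F@1, G@1.
Load per day: day 1: 20, day 2: 20, day 3: 15, day 4: 5, day 5: 0, day 6: 0, day 7: 0.
Peak is 20.

20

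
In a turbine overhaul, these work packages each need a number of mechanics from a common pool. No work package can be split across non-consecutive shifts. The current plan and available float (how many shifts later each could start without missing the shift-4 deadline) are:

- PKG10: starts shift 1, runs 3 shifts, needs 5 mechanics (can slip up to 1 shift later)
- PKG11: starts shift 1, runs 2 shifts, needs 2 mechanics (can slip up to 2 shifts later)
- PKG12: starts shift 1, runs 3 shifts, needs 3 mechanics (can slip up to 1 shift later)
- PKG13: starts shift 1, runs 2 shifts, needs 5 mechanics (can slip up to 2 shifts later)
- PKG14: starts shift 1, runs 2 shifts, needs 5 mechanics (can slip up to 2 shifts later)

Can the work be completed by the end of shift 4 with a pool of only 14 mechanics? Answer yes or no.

The minimum achievable peak is 15; 14 < 15, so no feasible schedule stays within the cap.

no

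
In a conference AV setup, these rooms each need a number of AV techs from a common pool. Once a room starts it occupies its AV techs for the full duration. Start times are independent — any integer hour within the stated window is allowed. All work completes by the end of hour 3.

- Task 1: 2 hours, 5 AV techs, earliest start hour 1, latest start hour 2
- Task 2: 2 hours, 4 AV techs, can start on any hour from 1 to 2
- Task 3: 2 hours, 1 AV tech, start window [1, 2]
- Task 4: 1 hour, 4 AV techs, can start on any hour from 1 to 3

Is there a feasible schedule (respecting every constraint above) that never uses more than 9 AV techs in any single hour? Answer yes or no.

The minimum achievable peak is 10; 9 < 10, so no feasible schedule stays within the cap.

no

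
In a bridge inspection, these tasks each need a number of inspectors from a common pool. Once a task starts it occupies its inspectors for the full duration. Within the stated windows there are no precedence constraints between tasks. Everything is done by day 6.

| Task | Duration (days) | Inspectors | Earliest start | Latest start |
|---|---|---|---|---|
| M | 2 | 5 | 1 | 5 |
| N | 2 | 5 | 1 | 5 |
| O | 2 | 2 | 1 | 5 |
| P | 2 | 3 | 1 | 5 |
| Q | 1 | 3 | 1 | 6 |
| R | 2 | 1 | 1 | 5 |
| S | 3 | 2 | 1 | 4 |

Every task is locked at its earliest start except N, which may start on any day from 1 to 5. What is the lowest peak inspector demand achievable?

16

N@1: d1:21  d2:18  d3:2  d4:0  d5:0  d6:0 → peak 21
N@2: d1:16  d2:18  d3:7  d4:0  d5:0  d6:0 → peak 18
N@3: d1:16  d2:13  d3:7  d4:5  d5:0  d6:0 → peak 16
N@4: d1:16  d2:13  d3:2  d4:5  d5:5  d6:0 → peak 16
N@5: d1:16  d2:13  d3:2  d4:0  d5:5  d6:5 → peak 16
Best is N@3, peak 16.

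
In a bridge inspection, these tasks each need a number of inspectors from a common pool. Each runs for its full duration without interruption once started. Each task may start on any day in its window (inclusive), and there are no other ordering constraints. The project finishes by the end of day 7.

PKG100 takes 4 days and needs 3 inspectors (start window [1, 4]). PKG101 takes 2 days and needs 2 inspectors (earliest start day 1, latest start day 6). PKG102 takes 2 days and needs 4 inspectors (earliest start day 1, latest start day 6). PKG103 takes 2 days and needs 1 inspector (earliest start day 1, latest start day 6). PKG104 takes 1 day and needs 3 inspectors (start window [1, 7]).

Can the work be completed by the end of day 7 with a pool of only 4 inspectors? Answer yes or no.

no

Total inspector-days = 29; over 7 days the average is 29/7 > 4, so some day must exceed 4.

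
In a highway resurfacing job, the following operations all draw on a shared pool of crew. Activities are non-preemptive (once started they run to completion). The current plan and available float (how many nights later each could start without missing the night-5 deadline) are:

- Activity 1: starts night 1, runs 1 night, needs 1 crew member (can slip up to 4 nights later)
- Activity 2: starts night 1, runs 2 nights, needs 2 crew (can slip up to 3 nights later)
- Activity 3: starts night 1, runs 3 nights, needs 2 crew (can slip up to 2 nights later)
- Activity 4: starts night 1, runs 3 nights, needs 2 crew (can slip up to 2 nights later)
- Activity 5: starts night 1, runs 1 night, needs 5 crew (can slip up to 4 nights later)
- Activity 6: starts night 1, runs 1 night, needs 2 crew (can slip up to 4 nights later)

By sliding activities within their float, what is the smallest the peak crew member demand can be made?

6

Early-start (Activity 1@1, Activity 2@1, Activity 3@1, Activity 4@1, Activity 5@1, Activity 6@1) gives peak 14: n1:14  n2:6  n3:4  n4:0  n5:0.
Shift Activity 4→2, Activity 5→5, Activity 6→3.
Schedule Activity 1@1, Activity 2@1, Activity 3@1, Activity 4@2, Activity 5@5, Activity 6@3: n1:5  n2:6  n3:6  n4:2  n5:5 — peak 6.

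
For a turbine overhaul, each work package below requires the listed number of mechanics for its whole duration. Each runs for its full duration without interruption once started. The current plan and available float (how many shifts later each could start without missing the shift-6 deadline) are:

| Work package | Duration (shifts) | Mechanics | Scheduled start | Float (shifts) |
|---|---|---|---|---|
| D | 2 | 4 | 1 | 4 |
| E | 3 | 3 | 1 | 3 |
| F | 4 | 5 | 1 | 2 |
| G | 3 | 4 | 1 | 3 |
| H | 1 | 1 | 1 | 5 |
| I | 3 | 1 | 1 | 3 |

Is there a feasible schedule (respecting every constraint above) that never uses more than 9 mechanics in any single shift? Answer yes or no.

Schedule D@1, E@1, F@3, G@4, H@1, I@1: s1:9  s2:8  s3:9  s4:9  s5:9  s6:9 — peak 9 ≤ 9.

yes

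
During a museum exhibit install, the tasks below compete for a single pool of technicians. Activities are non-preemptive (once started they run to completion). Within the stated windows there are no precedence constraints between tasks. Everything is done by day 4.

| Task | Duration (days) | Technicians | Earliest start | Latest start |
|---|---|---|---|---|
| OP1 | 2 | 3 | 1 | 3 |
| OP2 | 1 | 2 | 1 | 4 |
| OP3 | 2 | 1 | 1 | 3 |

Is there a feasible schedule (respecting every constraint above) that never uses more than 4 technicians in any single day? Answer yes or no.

Schedule OP1@1, OP2@3, OP3@3: d1:3  d2:3  d3:3  d4:1 — peak 3 ≤ 4.

yes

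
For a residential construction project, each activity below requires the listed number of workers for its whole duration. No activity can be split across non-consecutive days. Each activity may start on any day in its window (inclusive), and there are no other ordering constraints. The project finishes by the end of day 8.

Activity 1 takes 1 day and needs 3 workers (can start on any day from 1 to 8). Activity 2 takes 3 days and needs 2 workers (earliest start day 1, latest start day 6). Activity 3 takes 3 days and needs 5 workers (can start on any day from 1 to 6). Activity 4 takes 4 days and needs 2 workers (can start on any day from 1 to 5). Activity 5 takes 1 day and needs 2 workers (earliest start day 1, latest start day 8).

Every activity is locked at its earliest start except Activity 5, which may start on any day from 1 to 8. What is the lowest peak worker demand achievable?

12

Activity 5@1: d1:14  d2:9  d3:9  d4:2  d5:0  d6:0  d7:0  d8:0 → peak 14
Activity 5@2: d1:12  d2:11  d3:9  d4:2  d5:0  d6:0  d7:0  d8:0 → peak 12
Activity 5@3: d1:12  d2:9  d3:11  d4:2  d5:0  d6:0  d7:0  d8:0 → peak 12
Activity 5@4: d1:12  d2:9  d3:9  d4:4  d5:0  d6:0  d7:0  d8:0 → peak 12
Activity 5@5: d1:12  d2:9  d3:9  d4:2  d5:2  d6:0  d7:0  d8:0 → peak 12
Activity 5@6: d1:12  d2:9  d3:9  d4:2  d5:0  d6:2  d7:0  d8:0 → peak 12
Activity 5@7: d1:12  d2:9  d3:9  d4:2  d5:0  d6:0  d7:2  d8:0 → peak 12
Activity 5@8: d1:12  d2:9  d3:9  d4:2  d5:0  d6:0  d7:0  d8:2 → peak 12
Best is Activity 5@2, peak 12.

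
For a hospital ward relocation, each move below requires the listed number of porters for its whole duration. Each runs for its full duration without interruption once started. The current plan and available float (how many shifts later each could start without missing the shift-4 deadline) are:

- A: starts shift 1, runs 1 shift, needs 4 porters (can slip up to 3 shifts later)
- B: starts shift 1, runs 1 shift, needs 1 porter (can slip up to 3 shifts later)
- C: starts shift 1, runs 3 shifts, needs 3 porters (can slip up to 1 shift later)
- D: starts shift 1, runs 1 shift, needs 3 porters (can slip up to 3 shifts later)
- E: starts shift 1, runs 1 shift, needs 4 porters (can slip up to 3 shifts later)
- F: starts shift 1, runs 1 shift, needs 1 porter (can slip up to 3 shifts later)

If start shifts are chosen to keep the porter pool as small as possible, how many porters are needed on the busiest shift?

7

Early-start (A@1, B@1, C@1, D@1, E@1, F@1) gives peak 16: s1:16  s2:3  s3:3  s4:0.
Shift C→2, D→2, E→3.
Schedule A@1, B@1, C@2, D@2, E@3, F@1: s1:6  s2:6  s3:7  s4:3 — peak 7.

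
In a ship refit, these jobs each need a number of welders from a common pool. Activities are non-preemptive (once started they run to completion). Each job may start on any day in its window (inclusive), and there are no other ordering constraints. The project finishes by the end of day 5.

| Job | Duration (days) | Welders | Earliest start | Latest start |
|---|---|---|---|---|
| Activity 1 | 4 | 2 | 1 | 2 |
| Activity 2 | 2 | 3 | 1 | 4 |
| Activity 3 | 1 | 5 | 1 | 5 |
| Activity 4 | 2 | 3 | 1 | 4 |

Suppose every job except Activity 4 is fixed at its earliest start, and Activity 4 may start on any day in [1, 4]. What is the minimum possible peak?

Activity 4@1: d1:13  d2:8  d3:2  d4:2  d5:0 → peak 13
Activity 4@2: d1:10  d2:8  d3:5  d4:2  d5:0 → peak 10
Activity 4@3: d1:10  d2:5  d3:5  d4:5  d5:0 → peak 10
Activity 4@4: d1:10  d2:5  d3:2  d4:5  d5:3 → peak 10
Best is Activity 4@2, peak 10.

10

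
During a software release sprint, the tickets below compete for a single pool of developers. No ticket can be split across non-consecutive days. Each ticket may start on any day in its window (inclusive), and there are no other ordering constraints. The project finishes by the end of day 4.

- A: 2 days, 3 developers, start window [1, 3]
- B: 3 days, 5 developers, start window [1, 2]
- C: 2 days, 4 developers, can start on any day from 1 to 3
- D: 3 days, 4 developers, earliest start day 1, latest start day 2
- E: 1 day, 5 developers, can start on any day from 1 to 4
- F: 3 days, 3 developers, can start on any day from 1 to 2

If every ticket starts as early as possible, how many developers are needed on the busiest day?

24

Early-start schedule: A@1, B@1, C@1, D@1, E@1, F@1.
Load per day: day 1: 24, day 2: 19, day 3: 12, day 4: 0.
Peak is 24.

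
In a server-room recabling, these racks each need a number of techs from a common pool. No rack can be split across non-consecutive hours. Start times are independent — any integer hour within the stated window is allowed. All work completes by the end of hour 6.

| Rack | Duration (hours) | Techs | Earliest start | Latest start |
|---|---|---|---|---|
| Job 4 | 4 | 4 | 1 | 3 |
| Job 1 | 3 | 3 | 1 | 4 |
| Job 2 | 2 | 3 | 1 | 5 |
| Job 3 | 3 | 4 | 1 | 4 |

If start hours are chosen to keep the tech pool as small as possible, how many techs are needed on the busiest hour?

8

Early-start (Job 4@1, Job 1@1, Job 2@1, Job 3@1) gives peak 14: h1:14  h2:14  h3:11  h4:4  h5:0  h6:0.
Shift Job 2→5, Job 3→4.
Schedule Job 4@1, Job 1@1, Job 2@5, Job 3@4: h1:7  h2:7  h3:7  h4:8  h5:7  h6:7 — peak 8.
Total tech-hours = 43 over 6 hours ⇒ peak ≥ ⌈43/6⌉ = 8, so 8 is optimal.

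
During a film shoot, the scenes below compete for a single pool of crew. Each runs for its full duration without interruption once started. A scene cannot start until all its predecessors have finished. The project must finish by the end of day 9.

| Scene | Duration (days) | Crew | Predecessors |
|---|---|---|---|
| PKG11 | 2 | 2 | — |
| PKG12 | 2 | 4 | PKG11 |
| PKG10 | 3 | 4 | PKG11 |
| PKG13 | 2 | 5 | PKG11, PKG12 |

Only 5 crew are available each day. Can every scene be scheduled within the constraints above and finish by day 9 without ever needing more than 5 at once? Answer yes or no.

Schedule PKG11@1, PKG12@3, PKG10@5, PKG13@8: d1:2  d2:2  d3:4  d4:4  d5:4  d6:4  d7:4  d8:5  d9:5 — peak 5 ≤ 5.

yes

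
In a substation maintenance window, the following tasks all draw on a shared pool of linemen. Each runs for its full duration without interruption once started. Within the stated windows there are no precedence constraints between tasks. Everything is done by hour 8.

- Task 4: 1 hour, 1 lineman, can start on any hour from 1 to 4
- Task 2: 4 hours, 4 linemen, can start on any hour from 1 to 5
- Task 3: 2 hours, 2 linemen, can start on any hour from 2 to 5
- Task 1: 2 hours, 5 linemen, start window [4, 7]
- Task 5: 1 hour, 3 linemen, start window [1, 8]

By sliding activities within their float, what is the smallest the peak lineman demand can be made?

Early-start (Task 4@1, Task 2@1, Task 3@2, Task 1@4, Task 5@1) gives peak 9: h1:8  h2:6  h3:6  h4:9  h5:5  h6:0  h7:0  h8:0.
Shift Task 3→5, Task 1→7, Task 5→5.
Schedule Task 4@1, Task 2@1, Task 3@5, Task 1@7, Task 5@5: h1:5  h2:4  h3:4  h4:4  h5:5  h6:2  h7:5  h8:5 — peak 5.
Total lineman-hours = 34 over 8 hours ⇒ peak ≥ ⌈34/8⌉ = 5, so 5 is optimal.

5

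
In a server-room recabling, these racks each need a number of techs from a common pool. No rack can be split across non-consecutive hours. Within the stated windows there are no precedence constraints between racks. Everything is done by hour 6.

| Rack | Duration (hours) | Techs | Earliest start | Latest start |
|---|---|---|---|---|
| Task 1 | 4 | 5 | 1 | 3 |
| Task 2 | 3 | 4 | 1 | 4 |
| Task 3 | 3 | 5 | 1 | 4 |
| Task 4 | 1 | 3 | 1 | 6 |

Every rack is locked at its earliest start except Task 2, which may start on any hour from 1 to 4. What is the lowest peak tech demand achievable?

Task 2@1: h1:17  h2:14  h3:14  h4:5  h5:0  h6:0 → peak 17
Task 2@2: h1:13  h2:14  h3:14  h4:9  h5:0  h6:0 → peak 14
Task 2@3: h1:13  h2:10  h3:14  h4:9  h5:4  h6:0 → peak 14
Task 2@4: h1:13  h2:10  h3:10  h4:9  h5:4  h6:4 → peak 13
Best is Task 2@4, peak 13.

13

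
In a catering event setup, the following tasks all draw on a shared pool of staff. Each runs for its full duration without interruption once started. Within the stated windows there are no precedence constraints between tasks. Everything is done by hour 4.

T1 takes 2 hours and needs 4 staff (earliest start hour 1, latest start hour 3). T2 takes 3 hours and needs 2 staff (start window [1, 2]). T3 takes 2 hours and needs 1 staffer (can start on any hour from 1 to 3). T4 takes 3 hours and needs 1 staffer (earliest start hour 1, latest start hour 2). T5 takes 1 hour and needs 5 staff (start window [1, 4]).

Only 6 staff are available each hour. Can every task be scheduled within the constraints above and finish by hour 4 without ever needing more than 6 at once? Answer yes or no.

The minimum achievable peak is 7; 6 < 7, so no feasible schedule stays within the cap.

no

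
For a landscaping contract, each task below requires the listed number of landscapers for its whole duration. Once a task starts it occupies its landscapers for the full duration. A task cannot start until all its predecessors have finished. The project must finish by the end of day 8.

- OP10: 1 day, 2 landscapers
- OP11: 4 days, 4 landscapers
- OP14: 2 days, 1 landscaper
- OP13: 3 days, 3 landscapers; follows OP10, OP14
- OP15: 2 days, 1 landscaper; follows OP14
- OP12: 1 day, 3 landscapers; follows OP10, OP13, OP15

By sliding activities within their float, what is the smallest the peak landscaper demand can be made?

6

Early-start (OP10@1, OP11@1, OP14@1, OP13@3, OP15@3, OP12@6) gives peak 8: d1:7  d2:5  d3:8  d4:8  d5:3  d6:3  d7:0  d8:0.
Shift OP14→2, OP13→5, OP15→4, OP12→8.
Schedule OP10@1, OP11@1, OP14@2, OP13@5, OP15@4, OP12@8: d1:6  d2:5  d3:5  d4:5  d5:4  d6:3  d7:3  d8:3 — peak 6.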